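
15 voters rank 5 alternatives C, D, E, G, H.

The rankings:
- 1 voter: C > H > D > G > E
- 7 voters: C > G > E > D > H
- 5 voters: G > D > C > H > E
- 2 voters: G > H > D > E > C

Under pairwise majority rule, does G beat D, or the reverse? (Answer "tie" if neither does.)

Ballots ranking G above D: 7 + 5 + 2 = 14.
Ballots ranking D above G: 15 − 14 = 1.
G wins the head-to-head 14–1.

G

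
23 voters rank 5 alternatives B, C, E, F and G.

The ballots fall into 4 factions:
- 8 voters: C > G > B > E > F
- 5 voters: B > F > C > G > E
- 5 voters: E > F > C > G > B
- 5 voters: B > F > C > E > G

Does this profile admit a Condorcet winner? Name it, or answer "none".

Head-to-head results (23 voters):
B vs C: C, 13–10.
B vs E: B, 18–5.
B vs F: B, 18–5.
B vs G: 10 to 13, G.
C vs E: C wins 18–5.
C vs F: 8 for C, 15 for F — F by 15–8.
C vs G: C wins 23–0.
E vs F: 13 to 10, E.
E vs G: 5+5 = 10 for E, 13 for G — G by 13–10.
F vs G: F preferred on 5+5+5 = 15 ballots; F wins 15–8.
Every alternative loses at least once (B loses to C; C loses to F; E loses to B; F loses to B; G loses to C). The majority relation contains the cycle B beats F beats C beats B, so there is no Condorcet winner.

none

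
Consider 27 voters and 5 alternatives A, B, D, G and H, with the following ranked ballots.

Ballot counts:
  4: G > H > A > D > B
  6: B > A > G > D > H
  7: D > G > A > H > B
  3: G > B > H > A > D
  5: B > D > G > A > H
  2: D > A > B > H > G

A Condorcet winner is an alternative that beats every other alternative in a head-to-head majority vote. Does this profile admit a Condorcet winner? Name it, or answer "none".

none

Pairwise majorities:
A vs B: B wins 14–13.
A vs D: D, 14–13.
A vs G: 6+2 = 8 for A, 19 for G — G by 19–8.
A vs H: A is ranked higher on 6+7+5+2 = 20 ballots, H on 7. A wins 20–7.
B vs D: 14 to 13, B.
B vs G: B preferred on 6+5+2 = 13 ballots; G wins 14–13.
B–H: B 16–11.
D vs G: D wins 14–13.
D vs H: D preferred on 6+7+5+2 = 20 ballots; D wins 20–7.
G–H: G 25–2.
Every alternative loses at least once (A loses to B; B loses to G; D loses to B; G loses to D; H loses to A). The majority relation contains the cycle B → D → G → B, so there is no Condorcet winner.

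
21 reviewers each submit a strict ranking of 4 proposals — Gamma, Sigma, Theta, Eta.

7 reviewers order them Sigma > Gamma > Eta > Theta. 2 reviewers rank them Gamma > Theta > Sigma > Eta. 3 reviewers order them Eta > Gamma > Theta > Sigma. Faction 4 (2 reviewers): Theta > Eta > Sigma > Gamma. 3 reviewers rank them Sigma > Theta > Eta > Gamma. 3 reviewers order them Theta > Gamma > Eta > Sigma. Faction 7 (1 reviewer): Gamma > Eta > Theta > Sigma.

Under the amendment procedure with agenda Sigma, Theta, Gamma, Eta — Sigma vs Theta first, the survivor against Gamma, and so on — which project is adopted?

Gamma

Round 1: Sigma vs Theta — 10–11, Theta advances.
Round 2: Theta vs Gamma — 8–13, Gamma advances.
Round 3: Gamma vs Eta — 13–8, Gamma advances.
The agenda winner is Gamma.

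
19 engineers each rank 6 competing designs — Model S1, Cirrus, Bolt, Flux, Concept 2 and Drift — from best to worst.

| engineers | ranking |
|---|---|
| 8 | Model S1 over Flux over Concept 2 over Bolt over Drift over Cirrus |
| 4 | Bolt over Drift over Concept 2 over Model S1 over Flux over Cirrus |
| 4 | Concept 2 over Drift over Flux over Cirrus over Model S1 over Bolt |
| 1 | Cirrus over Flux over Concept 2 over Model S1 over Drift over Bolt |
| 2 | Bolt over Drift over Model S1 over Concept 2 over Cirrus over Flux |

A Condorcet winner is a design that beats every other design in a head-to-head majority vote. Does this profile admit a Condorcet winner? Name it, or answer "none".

none

Check each pair by majority over 19 ballots:
Model S1 vs Cirrus: 8+4+2 = 14 for Model S1, 5 for Cirrus — Model S1 by 14–5.
Model S1 vs Bolt: Model S1 is ranked higher on 8+4+1 = 13 ballots, Bolt on 6. Model S1 wins 13–6.
Model S1 vs Flux: Model S1 is ranked higher on 8+4+2 = 14 ballots, Flux on 5. Model S1 wins 14–5.
Model S1 vs Concept 2: 8+2 = 10 for Model S1, 9 for Concept 2 — Model S1 by 10–9.
Model S1 vs Drift: Model S1 is ranked higher on 8+1 = 9 ballots, Drift on 10. Drift wins 10–9.
Cirrus vs Bolt: Cirrus is ranked higher on 4+1 = 5 ballots, Bolt on 14. Bolt wins 14–5.
Cirrus vs Flux: Cirrus preferred on 1+2 = 3 ballots; Flux wins 16–3.
Cirrus vs Concept 2: Cirrus preferred on 1 ballot; Concept 2 wins 18–1.
Cirrus vs Drift: 1 to 18, Drift.
Bolt vs Flux: Bolt is ranked higher on 4+2 = 6 ballots, Flux on 13. Flux wins 13–6.
Bolt vs Concept 2: 4+2 = 6 for Bolt, 13 for Concept 2 — Concept 2 by 13–6.
Bolt vs Drift: Bolt preferred on 8+4+2 = 14 ballots; Bolt wins 14–5.
Flux vs Concept 2: Flux is ranked higher on 8+1 = 9 ballots, Concept 2 on 10. Concept 2 wins 10–9.
Flux vs Drift: Flux preferred on 8+1 = 9 ballots; Drift wins 10–9.
Concept 2 vs Drift: 8+4+1 = 13 for Concept 2, 6 for Drift — Concept 2 by 13–6.
Each design drops at least one matchup (Model S1 loses to Drift; Cirrus loses to Model S1; Bolt loses to Model S1; Flux loses to Model S1; Concept 2 loses to Model S1; Drift loses to Bolt); the cycle Model S1 > Bolt > Drift > Model S1 rules out a Condorcet winner.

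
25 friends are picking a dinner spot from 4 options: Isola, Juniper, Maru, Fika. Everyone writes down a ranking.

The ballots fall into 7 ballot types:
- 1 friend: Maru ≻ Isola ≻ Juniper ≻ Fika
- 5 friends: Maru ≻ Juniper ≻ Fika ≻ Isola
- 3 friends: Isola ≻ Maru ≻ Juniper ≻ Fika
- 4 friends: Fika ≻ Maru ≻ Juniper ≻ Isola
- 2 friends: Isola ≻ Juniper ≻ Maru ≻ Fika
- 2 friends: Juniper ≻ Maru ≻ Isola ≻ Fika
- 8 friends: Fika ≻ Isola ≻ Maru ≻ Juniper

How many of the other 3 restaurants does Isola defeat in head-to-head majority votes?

Isola against each rival (25 friends):
Isola vs Juniper: Isola wins 14–11.
Isola–Maru: Isola 13–12.
Isola–Fika: Fika 17–8.
Isola beats Juniper, Maru; loses to Fika — 2 pairwise wins.

2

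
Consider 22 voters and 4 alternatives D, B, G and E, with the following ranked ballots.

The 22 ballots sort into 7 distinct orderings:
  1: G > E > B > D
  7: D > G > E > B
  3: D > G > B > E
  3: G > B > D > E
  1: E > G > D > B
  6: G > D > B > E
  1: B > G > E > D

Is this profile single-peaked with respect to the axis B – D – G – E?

Axis positions: B=1, D=2, G=3, E=4.
Type 1: ranking walks positions 3-4-1-2; B is ranked above D even though D lies between B and the peak G on the axis — preferences dip and rise again. Not single-peaked.
Type 2 (peak D at position 2): ranking walks positions 2-3-4-1, expanding outward from the peak — single-peaked.
Type 3 (peak D at position 2): ranking walks positions 2-3-1-4, expanding outward from the peak — single-peaked.
Type 4: ranking walks positions 3-1-2-4; B is ranked above D even though D lies between B and the peak G on the axis — preferences dip and rise again. Not single-peaked.
Type 5 (peak E at position 4): ranking walks positions 4-3-2-1, expanding outward from the peak — single-peaked.
Type 6 (peak G at position 3): ranking walks positions 3-2-1-4, expanding outward from the peak — single-peaked.
Type 7: ranking walks positions 1-3-4-2; G is ranked above D even though D lies between G and the peak B on the axis — preferences dip and rise again. Not single-peaked.
Type 1 violates single-peakedness, so the profile is not single-peaked on this axis.

no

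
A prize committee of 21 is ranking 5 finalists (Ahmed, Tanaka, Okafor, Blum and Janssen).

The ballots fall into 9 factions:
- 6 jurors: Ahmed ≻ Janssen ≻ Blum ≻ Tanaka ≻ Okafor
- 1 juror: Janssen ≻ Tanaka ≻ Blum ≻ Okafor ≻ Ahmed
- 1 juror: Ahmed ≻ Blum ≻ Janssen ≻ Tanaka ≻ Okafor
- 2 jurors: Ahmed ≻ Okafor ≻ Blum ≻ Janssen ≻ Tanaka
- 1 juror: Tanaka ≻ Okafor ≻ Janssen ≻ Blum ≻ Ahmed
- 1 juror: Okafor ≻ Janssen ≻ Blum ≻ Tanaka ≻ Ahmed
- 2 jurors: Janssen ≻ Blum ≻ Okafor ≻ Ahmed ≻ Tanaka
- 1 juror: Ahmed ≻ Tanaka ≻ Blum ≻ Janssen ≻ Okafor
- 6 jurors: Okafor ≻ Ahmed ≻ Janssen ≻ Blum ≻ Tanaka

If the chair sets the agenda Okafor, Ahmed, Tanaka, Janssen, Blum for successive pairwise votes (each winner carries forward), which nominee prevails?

Round 1: Okafor vs Ahmed — 11–10, Okafor advances.
Round 2: Okafor vs Tanaka — 11–10, Okafor advances.
Round 3: Okafor vs Janssen — 10–11, Janssen advances.
Round 4: Janssen vs Blum — 17–4, Janssen advances.
The agenda winner is Janssen.

Janssen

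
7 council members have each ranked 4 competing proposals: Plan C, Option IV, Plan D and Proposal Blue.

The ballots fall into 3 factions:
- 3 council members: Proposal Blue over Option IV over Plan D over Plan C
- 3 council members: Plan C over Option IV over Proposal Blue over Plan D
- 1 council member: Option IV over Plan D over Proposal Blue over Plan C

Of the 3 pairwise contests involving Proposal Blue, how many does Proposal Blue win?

2

Proposal Blue against each rival (7 council members):
Proposal Blue vs Plan C: 4 to 3, Proposal Blue.
Proposal Blue vs Option IV: Proposal Blue is ranked higher on 3 ballots, Option IV on 4. Option IV wins 4–3.
Proposal Blue vs Plan D: 3+3 = 6 for Proposal Blue, 1 for Plan D — Proposal Blue by 6–1.
Proposal Blue beats Plan C, Plan D; loses to Option IV — 2 pairwise wins.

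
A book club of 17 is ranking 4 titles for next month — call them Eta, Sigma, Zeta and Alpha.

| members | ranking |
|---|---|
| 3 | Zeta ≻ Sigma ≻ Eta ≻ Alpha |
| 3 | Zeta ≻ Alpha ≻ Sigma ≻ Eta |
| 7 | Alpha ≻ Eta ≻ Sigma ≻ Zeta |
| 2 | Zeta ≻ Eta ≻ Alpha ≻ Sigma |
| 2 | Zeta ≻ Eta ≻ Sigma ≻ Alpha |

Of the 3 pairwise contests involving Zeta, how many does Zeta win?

Zeta against each rival (17 members):
Zeta vs Eta: Zeta, 10–7.
Zeta vs Sigma: Zeta is ranked higher on 3+3+2+2 = 10 ballots, Sigma on 7. Zeta wins 10–7.
Zeta vs Alpha: Zeta preferred on 3+3+2+2 = 10 ballots; Zeta wins 10–7.
Zeta beats Eta, Sigma, Alpha — 3 pairwise wins.

3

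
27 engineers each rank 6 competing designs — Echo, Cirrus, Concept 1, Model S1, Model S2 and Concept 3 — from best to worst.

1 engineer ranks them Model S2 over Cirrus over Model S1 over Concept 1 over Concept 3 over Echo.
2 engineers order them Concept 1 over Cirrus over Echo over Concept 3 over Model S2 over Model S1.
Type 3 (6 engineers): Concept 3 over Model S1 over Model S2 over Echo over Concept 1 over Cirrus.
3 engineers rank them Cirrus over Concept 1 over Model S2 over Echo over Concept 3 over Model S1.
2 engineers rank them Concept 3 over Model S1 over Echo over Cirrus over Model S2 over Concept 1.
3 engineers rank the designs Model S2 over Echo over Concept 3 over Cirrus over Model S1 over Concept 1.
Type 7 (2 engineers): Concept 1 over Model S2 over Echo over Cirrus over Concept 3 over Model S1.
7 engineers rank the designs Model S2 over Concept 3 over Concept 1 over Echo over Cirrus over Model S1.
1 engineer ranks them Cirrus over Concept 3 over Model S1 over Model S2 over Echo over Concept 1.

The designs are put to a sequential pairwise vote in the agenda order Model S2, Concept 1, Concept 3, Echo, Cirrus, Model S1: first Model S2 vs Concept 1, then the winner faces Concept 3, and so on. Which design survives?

Model S2

Round 1: Model S2 vs Concept 1 — 20–7, Model S2 advances.
Round 2: Model S2 vs Concept 3 — 16–11, Model S2 advances.
Round 3: Model S2 vs Echo — 23–4, Model S2 advances.
Round 4: Model S2 vs Cirrus — 19–8, Model S2 advances.
Round 5: Model S2 vs Model S1 — 18–9, Model S2 advances.
Model S2 survives the agenda.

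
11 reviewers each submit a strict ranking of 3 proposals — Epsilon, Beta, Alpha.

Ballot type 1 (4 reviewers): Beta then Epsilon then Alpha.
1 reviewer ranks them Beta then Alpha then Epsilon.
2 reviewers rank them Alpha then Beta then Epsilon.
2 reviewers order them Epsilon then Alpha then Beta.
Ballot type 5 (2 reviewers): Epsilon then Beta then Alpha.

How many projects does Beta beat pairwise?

Beta against each rival (11 reviewers):
Beta vs Epsilon: 4+1+2 = 7 for Beta, 4 for Epsilon — Beta by 7–4.
Beta vs Alpha: 4+1+2 = 7 for Beta, 4 for Alpha — Beta by 7–4.
Beta beats Epsilon, Alpha — 2 pairwise wins.

2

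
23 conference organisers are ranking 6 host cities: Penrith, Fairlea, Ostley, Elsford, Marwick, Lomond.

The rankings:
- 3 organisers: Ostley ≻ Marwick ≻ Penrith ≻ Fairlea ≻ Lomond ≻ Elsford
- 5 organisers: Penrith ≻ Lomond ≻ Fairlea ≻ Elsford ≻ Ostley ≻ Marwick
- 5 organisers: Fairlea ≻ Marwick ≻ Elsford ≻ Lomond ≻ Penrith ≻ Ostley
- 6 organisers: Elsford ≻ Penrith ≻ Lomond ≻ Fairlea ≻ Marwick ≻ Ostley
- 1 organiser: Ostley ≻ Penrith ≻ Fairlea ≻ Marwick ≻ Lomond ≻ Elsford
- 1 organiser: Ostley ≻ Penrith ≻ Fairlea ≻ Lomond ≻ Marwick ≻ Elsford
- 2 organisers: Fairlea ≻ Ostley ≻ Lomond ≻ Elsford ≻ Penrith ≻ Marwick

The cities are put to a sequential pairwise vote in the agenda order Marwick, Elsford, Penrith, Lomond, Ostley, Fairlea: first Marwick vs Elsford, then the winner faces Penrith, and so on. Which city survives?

Fairlea

Round 1: Marwick vs Elsford — 10–13, Elsford advances.
Round 2: Elsford vs Penrith — 13–10, Elsford advances.
Round 3: Elsford vs Lomond — 11–12, Lomond advances.
Round 4: Lomond vs Ostley — 16–7, Lomond advances.
Round 5: Lomond vs Fairlea — 11–12, Fairlea advances.
Fairlea survives the agenda.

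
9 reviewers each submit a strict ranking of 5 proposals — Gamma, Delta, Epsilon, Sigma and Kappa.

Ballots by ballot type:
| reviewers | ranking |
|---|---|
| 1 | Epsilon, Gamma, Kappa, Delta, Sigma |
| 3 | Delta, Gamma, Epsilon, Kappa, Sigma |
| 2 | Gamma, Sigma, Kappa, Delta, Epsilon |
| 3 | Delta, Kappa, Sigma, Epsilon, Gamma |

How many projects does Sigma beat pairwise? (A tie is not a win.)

Sigma against each rival (9 reviewers):
Sigma vs Gamma: Gamma wins 6–3.
Sigma vs Delta: Sigma is ranked higher on 2 ballots, Delta on 7. Delta wins 7–2.
Sigma vs Epsilon: Sigma, 5–4.
Sigma vs Kappa: Kappa wins 7–2.
Sigma beats Epsilon; loses to Gamma, Delta, Kappa — 1 pairwise win.

1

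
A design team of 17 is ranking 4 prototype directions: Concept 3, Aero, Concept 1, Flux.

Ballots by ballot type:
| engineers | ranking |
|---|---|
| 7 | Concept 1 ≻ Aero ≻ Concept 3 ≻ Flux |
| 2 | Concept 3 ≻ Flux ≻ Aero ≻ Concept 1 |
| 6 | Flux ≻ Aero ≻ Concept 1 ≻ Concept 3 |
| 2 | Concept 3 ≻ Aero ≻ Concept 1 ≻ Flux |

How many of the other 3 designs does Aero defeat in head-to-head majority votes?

3

Aero against each rival (17 engineers):
Aero–Concept 3: Aero 13–4.
Aero vs Concept 1: Aero preferred on 2+6+2 = 10 ballots; Aero wins 10–7.
Aero vs Flux: Aero wins 9–8.
Aero beats Concept 3, Concept 1, Flux — 3 pairwise wins.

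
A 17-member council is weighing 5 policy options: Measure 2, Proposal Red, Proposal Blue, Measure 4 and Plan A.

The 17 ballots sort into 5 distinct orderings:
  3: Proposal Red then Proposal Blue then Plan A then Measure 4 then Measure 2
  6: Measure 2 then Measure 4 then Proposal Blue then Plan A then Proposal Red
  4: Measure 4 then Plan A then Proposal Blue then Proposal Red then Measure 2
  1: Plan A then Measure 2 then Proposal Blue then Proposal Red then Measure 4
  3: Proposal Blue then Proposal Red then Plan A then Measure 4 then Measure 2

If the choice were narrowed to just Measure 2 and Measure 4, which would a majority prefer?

Measure 4

Ballots ranking Measure 2 above Measure 4: 6 + 1 = 7.
Ballots ranking Measure 4 above Measure 2: 17 − 7 = 10.
Measure 4 wins the head-to-head 10–7.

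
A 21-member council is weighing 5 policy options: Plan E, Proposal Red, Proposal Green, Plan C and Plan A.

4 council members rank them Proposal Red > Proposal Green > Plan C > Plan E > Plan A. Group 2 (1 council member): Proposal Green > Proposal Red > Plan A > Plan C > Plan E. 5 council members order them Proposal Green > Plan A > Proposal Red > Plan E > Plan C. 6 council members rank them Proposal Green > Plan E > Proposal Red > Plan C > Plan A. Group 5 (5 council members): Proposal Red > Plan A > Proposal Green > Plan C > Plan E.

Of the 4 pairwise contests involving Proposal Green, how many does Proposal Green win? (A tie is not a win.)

Proposal Green against each rival (21 council members):
Proposal Green–Plan E: Proposal Green 21–0.
Proposal Green vs Proposal Red: Proposal Green preferred on 1+5+6 = 12 ballots; Proposal Green wins 12–9.
Proposal Green vs Plan C: Proposal Green wins 21–0.
Proposal Green vs Plan A: Proposal Green, 16–5.
Proposal Green beats Plan E, Proposal Red, Plan C, Plan A — 4 pairwise wins.

4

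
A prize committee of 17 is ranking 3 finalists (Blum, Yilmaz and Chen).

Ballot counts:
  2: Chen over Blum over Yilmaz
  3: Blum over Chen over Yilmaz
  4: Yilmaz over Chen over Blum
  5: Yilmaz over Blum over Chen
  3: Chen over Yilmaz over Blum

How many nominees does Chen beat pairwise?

1

Chen against each rival (17 jurors):
Chen vs Blum: Chen is ranked higher on 2+4+3 = 9 ballots, Blum on 8. Chen wins 9–8.
Chen vs Yilmaz: 2+3+3 = 8 for Chen, 9 for Yilmaz — Yilmaz by 9–8.
Chen beats Blum; loses to Yilmaz — 1 pairwise win.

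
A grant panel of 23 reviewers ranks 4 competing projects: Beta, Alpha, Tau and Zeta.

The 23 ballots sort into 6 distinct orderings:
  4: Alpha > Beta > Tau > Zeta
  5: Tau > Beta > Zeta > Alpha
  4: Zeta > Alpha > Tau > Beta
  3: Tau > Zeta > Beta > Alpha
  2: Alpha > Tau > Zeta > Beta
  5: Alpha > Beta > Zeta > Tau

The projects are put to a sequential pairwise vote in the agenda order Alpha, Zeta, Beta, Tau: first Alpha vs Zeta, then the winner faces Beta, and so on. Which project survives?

Tau

Round 1: Alpha vs Zeta — 11–12, Zeta advances.
Round 2: Zeta vs Beta — 9–14, Beta advances.
Round 3: Beta vs Tau — 9–14, Tau advances.
Tau survives the agenda.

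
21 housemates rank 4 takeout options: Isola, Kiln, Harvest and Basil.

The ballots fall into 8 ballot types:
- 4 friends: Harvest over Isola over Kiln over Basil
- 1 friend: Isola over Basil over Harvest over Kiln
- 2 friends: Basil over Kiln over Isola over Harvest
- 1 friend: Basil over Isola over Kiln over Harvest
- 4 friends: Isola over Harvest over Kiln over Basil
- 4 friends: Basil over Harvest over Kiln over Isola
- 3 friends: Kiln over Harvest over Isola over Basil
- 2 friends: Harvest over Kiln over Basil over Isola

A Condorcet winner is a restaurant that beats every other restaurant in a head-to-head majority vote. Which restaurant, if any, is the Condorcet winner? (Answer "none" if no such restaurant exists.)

Harvest

Check each pair by majority over 21 ballots:
Isola vs Kiln: Kiln, 11–10.
Isola vs Harvest: Isola preferred on 1+2+1+4 = 8 ballots; Harvest wins 13–8.
Isola vs Basil: Isola, 12–9.
Kiln vs Harvest: Kiln is ranked higher on 2+1+3 = 6 ballots, Harvest on 15. Harvest wins 15–6.
Kiln vs Basil: Kiln, 13–8.
Harvest vs Basil: 13 to 8, Harvest.
Harvest beats each of Isola, Kiln, Basil — Harvest is the Condorcet winner.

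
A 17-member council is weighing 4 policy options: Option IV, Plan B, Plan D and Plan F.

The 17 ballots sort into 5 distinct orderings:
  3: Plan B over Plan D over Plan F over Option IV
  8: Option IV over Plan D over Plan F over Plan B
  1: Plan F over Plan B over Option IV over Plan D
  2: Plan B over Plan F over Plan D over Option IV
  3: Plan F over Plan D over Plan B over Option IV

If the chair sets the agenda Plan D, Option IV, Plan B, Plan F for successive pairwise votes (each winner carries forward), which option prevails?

Plan F

Round 1: Plan D vs Option IV — 8–9, Option IV advances.
Round 2: Option IV vs Plan B — 8–9, Plan B advances.
Round 3: Plan B vs Plan F — 5–12, Plan F advances.
Plan F survives the agenda.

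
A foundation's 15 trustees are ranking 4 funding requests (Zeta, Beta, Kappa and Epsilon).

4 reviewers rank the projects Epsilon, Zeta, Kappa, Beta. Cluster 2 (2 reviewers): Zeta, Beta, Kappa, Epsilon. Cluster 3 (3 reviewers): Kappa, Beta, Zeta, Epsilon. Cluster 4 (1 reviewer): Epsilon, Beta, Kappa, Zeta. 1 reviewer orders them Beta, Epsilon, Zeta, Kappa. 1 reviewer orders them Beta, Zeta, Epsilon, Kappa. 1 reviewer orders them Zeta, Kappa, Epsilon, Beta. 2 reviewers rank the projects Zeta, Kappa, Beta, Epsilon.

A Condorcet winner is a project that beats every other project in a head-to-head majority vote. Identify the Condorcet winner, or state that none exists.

Zeta

Pairwise majorities:
Zeta vs Beta: Zeta, 9–6.
Zeta–Kappa: Zeta 11–4.
Zeta vs Epsilon: Zeta, 9–6.
Beta vs Kappa: Kappa, 10–5.
Beta–Epsilon: Beta 9–6.
Kappa–Epsilon: Kappa 8–7.
Only Zeta has no losses; Zeta is the Condorcet winner.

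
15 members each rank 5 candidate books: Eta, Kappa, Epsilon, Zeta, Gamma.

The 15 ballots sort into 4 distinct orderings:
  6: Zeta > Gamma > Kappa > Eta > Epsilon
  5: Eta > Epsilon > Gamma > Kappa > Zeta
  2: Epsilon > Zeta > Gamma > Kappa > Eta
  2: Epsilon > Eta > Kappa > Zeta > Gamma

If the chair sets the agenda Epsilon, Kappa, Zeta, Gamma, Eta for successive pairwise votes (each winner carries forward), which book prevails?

Eta

Round 1: Epsilon vs Kappa — 9–6, Epsilon advances.
Round 2: Epsilon vs Zeta — 9–6, Epsilon advances.
Round 3: Epsilon vs Gamma — 9–6, Epsilon advances.
Round 4: Epsilon vs Eta — 4–11, Eta advances.
The agenda winner is Eta.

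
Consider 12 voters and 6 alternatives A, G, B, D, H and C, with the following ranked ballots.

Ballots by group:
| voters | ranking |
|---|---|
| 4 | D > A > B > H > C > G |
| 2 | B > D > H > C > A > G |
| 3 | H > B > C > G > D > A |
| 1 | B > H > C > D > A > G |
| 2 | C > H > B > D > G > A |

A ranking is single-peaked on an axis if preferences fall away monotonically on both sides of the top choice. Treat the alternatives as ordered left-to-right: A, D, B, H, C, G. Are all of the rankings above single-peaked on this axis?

yes

Axis positions: A=1, D=2, B=3, H=4, C=5, G=6.
Group 1 (peak D at position 2): ranking walks positions 2-1-3-4-5-6, expanding outward from the peak — single-peaked.
Group 2 (peak B at position 3): ranking walks positions 3-2-4-5-1-6, expanding outward from the peak — single-peaked.
Group 3 (peak H at position 4): ranking walks positions 4-3-5-6-2-1, expanding outward from the peak — single-peaked.
Group 4 (peak B at position 3): ranking walks positions 3-4-5-2-1-6, expanding outward from the peak — single-peaked.
Group 5 (peak C at position 5): ranking walks positions 5-4-3-2-6-1, expanding outward from the peak — single-peaked.
Every ranking is single-peaked on this axis.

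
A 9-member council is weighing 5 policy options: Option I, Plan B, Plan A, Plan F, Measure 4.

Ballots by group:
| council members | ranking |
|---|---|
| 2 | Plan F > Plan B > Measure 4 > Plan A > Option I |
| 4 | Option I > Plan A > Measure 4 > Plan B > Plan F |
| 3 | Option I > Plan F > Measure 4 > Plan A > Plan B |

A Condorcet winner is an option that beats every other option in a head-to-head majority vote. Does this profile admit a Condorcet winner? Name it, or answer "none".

Option I

Check each pair by majority over 9 ballots:
Option I vs Plan B: Option I, 7–2.
Option I–Plan A: Option I 7–2.
Option I vs Plan F: Option I wins 7–2.
Option I–Measure 4: Option I 7–2.
Plan B vs Plan A: Plan A, 7–2.
Plan B vs Plan F: Plan F, 5–4.
Plan B vs Measure 4: Measure 4, 7–2.
Plan A vs Plan F: Plan F, 5–4.
Plan A vs Measure 4: Measure 4 wins 5–4.
Plan F vs Measure 4: Plan F wins 5–4.
Option I wins every pairwise contest, so Option I is the Condorcet winner.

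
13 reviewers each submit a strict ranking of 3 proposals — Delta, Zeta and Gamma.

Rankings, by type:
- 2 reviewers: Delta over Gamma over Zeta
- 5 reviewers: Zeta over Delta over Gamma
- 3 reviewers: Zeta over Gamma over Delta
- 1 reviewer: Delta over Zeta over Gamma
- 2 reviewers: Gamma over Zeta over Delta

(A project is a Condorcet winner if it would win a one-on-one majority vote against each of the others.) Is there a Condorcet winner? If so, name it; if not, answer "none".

Zeta

Pairwise majorities:
Delta vs Zeta: Zeta wins 10–3.
Delta vs Gamma: Delta wins 8–5.
Zeta–Gamma: Zeta 9–4.
Only Zeta has no losses; Zeta is the Condorcet winner.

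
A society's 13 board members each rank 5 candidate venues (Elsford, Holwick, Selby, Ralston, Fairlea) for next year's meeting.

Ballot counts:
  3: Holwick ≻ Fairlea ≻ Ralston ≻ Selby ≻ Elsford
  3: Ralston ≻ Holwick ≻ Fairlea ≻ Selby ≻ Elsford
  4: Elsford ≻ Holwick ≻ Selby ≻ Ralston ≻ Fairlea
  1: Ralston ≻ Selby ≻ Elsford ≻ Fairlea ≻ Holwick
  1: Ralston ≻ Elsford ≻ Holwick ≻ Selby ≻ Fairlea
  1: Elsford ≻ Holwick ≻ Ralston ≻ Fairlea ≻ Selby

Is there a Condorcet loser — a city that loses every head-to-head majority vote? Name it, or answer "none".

none

Head-to-head results (13 organisers):
Elsford vs Holwick: 4+1+1+1 = 7 for Elsford, 6 for Holwick — Elsford by 7–6.
Elsford vs Selby: Selby, 7–6.
Elsford vs Ralston: Ralston wins 8–5.
Elsford vs Fairlea: Elsford preferred on 4+1+1+1 = 7 ballots; Elsford wins 7–6.
Holwick vs Selby: 12 to 1, Holwick.
Holwick vs Ralston: Holwick, 8–5.
Holwick vs Fairlea: 12 to 1, Holwick.
Selby vs Ralston: Ralston, 9–4.
Selby vs Fairlea: 6 to 7, Fairlea.
Ralston vs Fairlea: Ralston wins 10–3.
Every city wins at least one matchup (Elsford beats Holwick; Holwick beats Selby; Selby beats Elsford; Ralston beats Elsford; Fairlea beats Selby), so there is no Condorcet loser.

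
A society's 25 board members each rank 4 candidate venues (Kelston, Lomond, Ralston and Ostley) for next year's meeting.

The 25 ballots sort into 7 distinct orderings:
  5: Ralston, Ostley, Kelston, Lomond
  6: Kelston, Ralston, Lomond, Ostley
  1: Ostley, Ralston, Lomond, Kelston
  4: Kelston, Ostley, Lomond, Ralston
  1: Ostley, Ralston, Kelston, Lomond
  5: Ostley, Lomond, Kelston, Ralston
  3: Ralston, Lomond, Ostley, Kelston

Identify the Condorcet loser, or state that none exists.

Lomond

Pairwise majorities:
Kelston vs Lomond: Kelston wins 16–9.
Kelston vs Ralston: Kelston wins 15–10.
Kelston vs Ostley: 10 to 15, Ostley.
Lomond vs Ralston: Ralston, 16–9.
Lomond vs Ostley: Lomond preferred on 6+3 = 9 ballots; Ostley wins 16–9.
Ralston vs Ostley: Ralston wins 14–11.
Only Lomond has no wins; Lomond is the Condorcet loser.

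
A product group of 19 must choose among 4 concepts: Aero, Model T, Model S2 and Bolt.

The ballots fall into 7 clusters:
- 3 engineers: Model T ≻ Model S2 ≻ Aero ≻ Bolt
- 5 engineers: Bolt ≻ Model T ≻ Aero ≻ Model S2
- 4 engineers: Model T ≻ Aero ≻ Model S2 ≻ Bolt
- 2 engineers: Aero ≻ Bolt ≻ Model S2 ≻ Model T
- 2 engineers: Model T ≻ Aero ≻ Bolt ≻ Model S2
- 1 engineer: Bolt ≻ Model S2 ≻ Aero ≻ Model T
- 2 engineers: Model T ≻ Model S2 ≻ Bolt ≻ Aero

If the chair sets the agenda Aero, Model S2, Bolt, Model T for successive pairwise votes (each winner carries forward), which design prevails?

Round 1: Aero vs Model S2 — 13–6, Aero advances.
Round 2: Aero vs Bolt — 11–8, Aero advances.
Round 3: Aero vs Model T — 3–16, Model T advances.
Model T survives the agenda.

Model T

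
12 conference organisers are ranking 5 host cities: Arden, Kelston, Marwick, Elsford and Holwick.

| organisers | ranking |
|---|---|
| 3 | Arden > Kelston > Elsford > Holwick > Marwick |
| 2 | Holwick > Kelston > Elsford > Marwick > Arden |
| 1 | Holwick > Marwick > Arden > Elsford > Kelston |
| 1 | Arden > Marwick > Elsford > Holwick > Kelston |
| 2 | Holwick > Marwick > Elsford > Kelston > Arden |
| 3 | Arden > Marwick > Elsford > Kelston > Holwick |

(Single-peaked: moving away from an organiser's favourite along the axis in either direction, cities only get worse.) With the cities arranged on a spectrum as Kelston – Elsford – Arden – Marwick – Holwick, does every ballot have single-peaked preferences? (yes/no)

Axis positions: Kelston=1, Elsford=2, Arden=3, Marwick=4, Holwick=5.
Bloc 1: ranking walks positions 3-1-2-5-4; Kelston is ranked above Elsford even though Elsford lies between Kelston and the peak Arden on the axis — preferences dip and rise again. Not single-peaked.
Bloc 2: ranking walks positions 5-1-2-4-3; Kelston is ranked above Marwick even though Marwick lies between Kelston and the peak Holwick on the axis — preferences dip and rise again. Not single-peaked.
Bloc 3 (peak Holwick at position 5): ranking walks positions 5-4-3-2-1, expanding outward from the peak — single-peaked.
Bloc 4 (peak Arden at position 3): ranking walks positions 3-4-2-5-1, expanding outward from the peak — single-peaked.
Bloc 5: ranking walks positions 5-4-2-1-3; Elsford is ranked above Arden even though Arden lies between Elsford and the peak Holwick on the axis — preferences dip and rise again. Not single-peaked.
Bloc 6 (peak Arden at position 3): ranking walks positions 3-4-2-1-5, expanding outward from the peak — single-peaked.
Bloc 1 violates single-peakedness, so the profile is not single-peaked on this axis.

no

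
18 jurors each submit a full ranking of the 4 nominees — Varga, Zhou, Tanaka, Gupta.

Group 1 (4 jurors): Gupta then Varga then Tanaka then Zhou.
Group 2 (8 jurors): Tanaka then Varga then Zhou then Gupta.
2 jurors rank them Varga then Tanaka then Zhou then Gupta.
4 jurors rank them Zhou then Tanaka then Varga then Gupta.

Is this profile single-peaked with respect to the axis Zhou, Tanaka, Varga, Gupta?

yes

Axis positions: Zhou=1, Tanaka=2, Varga=3, Gupta=4.
Group 1 (peak Gupta at position 4): ranking walks positions 4-3-2-1, expanding outward from the peak — single-peaked.
Group 2 (peak Tanaka at position 2): ranking walks positions 2-3-1-4, expanding outward from the peak — single-peaked.
Group 3 (peak Varga at position 3): ranking walks positions 3-2-1-4, expanding outward from the peak — single-peaked.
Group 4 (peak Zhou at position 1): ranking walks positions 1-2-3-4, expanding outward from the peak — single-peaked.
Every ranking is single-peaked on this axis.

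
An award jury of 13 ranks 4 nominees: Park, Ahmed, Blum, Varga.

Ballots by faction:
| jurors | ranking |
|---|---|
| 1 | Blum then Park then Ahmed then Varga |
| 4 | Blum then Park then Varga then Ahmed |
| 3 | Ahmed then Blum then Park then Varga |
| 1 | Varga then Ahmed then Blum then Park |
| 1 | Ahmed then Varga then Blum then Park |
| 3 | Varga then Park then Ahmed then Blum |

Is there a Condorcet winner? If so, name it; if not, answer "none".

Head-to-head results (13 jurors):
Park vs Ahmed: Park, 8–5.
Park–Blum: Blum 10–3.
Park vs Varga: Park, 8–5.
Ahmed vs Blum: Ahmed wins 8–5.
Ahmed–Varga: Varga 8–5.
Blum vs Varga: Blum wins 8–5.
Every nominee loses at least once (Park loses to Blum; Ahmed loses to Park; Blum loses to Ahmed; Varga loses to Park). The majority relation contains the cycle Park > Ahmed > Blum > Park, so there is no Condorcet winner.

none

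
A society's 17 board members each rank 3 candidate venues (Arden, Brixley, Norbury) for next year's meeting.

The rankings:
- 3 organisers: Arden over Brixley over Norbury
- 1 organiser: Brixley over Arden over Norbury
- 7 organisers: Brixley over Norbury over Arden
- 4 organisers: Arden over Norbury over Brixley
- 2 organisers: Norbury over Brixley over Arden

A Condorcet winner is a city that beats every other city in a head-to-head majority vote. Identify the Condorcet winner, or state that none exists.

Head-to-head results (17 organisers):
Arden vs Brixley: Arden is ranked higher on 3+4 = 7 ballots, Brixley on 10. Brixley wins 10–7.
Arden–Norbury: Norbury 9–8.
Brixley vs Norbury: 11 to 6, Brixley.
Brixley beats each of Arden, Norbury — Brixley is the Condorcet winner.

Brixley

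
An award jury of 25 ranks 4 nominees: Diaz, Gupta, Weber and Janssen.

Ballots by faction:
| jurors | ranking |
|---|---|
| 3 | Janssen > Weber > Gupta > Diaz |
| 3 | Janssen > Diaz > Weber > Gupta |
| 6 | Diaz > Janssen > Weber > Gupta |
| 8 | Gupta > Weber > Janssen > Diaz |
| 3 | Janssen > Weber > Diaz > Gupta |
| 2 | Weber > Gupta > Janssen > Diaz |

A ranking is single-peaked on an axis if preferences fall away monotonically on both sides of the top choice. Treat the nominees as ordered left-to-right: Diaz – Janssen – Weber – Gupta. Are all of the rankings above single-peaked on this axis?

yes

Axis positions: Diaz=1, Janssen=2, Weber=3, Gupta=4.
Faction 1 (peak Janssen at position 2): ranking walks positions 2-3-4-1, expanding outward from the peak — single-peaked.
Faction 2 (peak Janssen at position 2): ranking walks positions 2-1-3-4, expanding outward from the peak — single-peaked.
Faction 3 (peak Diaz at position 1): ranking walks positions 1-2-3-4, expanding outward from the peak — single-peaked.
Faction 4 (peak Gupta at position 4): ranking walks positions 4-3-2-1, expanding outward from the peak — single-peaked.
Faction 5 (peak Janssen at position 2): ranking walks positions 2-3-1-4, expanding outward from the peak — single-peaked.
Faction 6 (peak Weber at position 3): ranking walks positions 3-4-2-1, expanding outward from the peak — single-peaked.
Every ranking is single-peaked on this axis.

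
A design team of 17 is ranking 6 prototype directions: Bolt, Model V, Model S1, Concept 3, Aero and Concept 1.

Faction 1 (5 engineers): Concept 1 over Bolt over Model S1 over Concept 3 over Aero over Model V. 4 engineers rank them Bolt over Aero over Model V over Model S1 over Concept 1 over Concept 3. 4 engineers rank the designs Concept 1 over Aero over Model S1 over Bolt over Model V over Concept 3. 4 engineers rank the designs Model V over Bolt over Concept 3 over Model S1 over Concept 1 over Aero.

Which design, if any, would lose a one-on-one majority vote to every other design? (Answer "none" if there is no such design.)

none

Pairwise majorities:
Bolt vs Model V: 5+4+4 = 13 for Bolt, 4 for Model V — Bolt by 13–4.
Bolt–Model S1: Bolt 13–4.
Bolt vs Concept 3: 17 to 0, Bolt.
Bolt vs Aero: Bolt preferred on 5+4+4 = 13 ballots; Bolt wins 13–4.
Bolt–Concept 1: Concept 1 9–8.
Model V vs Model S1: 8 to 9, Model S1.
Model V vs Concept 3: Model V wins 12–5.
Model V vs Aero: Model V preferred on 4 ballots; Aero wins 13–4.
Model V vs Concept 1: 4+4 = 8 for Model V, 9 for Concept 1 — Concept 1 by 9–8.
Model S1–Concept 3: Model S1 13–4.
Model S1–Aero: Model S1 9–8.
Model S1 vs Concept 1: Model S1 is ranked higher on 4+4 = 8 ballots, Concept 1 on 9. Concept 1 wins 9–8.
Concept 3–Aero: Concept 3 9–8.
Concept 3 vs Concept 1: Concept 3 is ranked higher on 4 ballots, Concept 1 on 13. Concept 1 wins 13–4.
Aero–Concept 1: Concept 1 13–4.
Every design wins at least one matchup (Bolt beats Model V; Model V beats Concept 3; Model S1 beats Model V; Concept 3 beats Aero; Aero beats Model V; Concept 1 beats Bolt), so there is no Condorcet loser.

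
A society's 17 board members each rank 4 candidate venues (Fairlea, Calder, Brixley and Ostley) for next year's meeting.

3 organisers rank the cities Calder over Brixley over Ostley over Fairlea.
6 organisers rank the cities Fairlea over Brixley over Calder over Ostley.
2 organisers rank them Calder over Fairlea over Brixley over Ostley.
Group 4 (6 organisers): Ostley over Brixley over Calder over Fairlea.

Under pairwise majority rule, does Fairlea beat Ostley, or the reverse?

Ballots ranking Fairlea above Ostley: 6 + 2 = 8.
Ballots ranking Ostley above Fairlea: 17 − 8 = 9.
Ostley wins the head-to-head 9–8.

Ostley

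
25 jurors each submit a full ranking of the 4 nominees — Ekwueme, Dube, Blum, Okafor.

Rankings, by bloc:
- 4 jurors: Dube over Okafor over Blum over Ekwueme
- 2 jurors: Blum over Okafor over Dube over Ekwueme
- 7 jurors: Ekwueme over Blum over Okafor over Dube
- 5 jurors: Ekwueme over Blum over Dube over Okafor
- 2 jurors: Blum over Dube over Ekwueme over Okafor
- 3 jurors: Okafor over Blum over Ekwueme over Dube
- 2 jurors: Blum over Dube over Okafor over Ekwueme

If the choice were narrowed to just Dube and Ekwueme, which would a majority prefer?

Ballots ranking Dube above Ekwueme: 4 + 2 + 2 + 2 = 10.
Ballots ranking Ekwueme above Dube: 25 − 10 = 15.
Ekwueme wins the head-to-head 15–10.

Ekwueme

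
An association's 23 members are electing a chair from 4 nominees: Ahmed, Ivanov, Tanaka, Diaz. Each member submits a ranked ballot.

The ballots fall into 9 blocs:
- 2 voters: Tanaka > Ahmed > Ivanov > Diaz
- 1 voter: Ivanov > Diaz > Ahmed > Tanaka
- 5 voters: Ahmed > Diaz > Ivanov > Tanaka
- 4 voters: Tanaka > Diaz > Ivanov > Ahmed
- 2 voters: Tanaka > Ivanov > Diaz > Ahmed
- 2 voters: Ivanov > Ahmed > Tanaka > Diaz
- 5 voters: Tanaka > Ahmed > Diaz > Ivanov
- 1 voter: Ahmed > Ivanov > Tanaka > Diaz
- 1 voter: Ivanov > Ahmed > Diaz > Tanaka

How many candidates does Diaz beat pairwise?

1

Diaz against each rival (23 voters):
Diaz vs Ahmed: 7 to 16, Ahmed.
Diaz–Ivanov: Diaz 14–9.
Diaz vs Tanaka: 1+5+1 = 7 for Diaz, 16 for Tanaka — Tanaka by 16–7.
Diaz beats Ivanov; loses to Ahmed, Tanaka — 1 pairwise win.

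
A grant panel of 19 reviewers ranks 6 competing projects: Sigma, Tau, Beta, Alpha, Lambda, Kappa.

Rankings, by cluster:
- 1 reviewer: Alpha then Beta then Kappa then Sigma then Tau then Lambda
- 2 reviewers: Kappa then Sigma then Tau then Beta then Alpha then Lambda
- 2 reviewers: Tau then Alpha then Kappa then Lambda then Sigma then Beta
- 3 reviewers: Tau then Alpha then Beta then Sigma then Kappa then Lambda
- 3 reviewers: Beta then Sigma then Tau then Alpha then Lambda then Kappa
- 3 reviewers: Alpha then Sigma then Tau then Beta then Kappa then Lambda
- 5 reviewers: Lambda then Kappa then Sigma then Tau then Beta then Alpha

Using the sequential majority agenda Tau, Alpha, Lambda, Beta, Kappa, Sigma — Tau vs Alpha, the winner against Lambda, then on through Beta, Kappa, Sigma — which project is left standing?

Round 1: Tau vs Alpha — 15–4, Tau advances.
Round 2: Tau vs Lambda — 14–5, Tau advances.
Round 3: Tau vs Beta — 15–4, Tau advances.
Round 4: Tau vs Kappa — 11–8, Tau advances.
Round 5: Tau vs Sigma — 5–14, Sigma advances.
Sigma survives the agenda.

Sigma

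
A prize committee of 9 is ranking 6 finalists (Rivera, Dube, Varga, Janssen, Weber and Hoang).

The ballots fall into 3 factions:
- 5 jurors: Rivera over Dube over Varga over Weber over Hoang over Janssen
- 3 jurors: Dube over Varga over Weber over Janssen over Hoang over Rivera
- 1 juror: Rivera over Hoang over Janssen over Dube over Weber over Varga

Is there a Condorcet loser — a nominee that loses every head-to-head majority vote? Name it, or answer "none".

Head-to-head results (9 jurors):
Rivera vs Dube: Rivera wins 6–3.
Rivera vs Varga: Rivera, 6–3.
Rivera–Janssen: Rivera 6–3.
Rivera vs Weber: Rivera wins 6–3.
Rivera vs Hoang: Rivera is ranked higher on 5+1 = 6 ballots, Hoang on 3. Rivera wins 6–3.
Dube vs Varga: Dube preferred on 5+3+1 = 9 ballots; Dube wins 9–0.
Dube vs Janssen: 5+3 = 8 for Dube, 1 for Janssen — Dube by 8–1.
Dube vs Weber: 9 to 0, Dube.
Dube vs Hoang: Dube wins 8–1.
Varga vs Janssen: Varga is ranked higher on 5+3 = 8 ballots, Janssen on 1. Varga wins 8–1.
Varga vs Weber: Varga preferred on 5+3 = 8 ballots; Varga wins 8–1.
Varga vs Hoang: Varga wins 8–1.
Janssen vs Weber: Weber, 8–1.
Janssen vs Hoang: Janssen is ranked higher on 3 ballots, Hoang on 6. Hoang wins 6–3.
Weber vs Hoang: Weber wins 8–1.
Janssen is beaten in every head-to-head and is the Condorcet loser.

Janssen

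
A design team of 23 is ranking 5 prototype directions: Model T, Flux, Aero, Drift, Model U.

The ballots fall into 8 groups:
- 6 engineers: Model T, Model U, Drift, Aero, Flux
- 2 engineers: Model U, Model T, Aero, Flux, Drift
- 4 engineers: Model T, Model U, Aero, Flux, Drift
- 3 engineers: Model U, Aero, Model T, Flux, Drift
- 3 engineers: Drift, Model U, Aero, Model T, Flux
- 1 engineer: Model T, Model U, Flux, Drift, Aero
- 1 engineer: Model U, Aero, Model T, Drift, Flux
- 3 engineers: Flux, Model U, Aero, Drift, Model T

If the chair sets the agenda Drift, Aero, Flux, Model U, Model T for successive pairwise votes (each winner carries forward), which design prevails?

Round 1: Drift vs Aero — 10–13, Aero advances.
Round 2: Aero vs Flux — 19–4, Aero advances.
Round 3: Aero vs Model U — 0–23, Model U advances.
Round 4: Model U vs Model T — 12–11, Model U advances.
The agenda winner is Model U.

Model U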